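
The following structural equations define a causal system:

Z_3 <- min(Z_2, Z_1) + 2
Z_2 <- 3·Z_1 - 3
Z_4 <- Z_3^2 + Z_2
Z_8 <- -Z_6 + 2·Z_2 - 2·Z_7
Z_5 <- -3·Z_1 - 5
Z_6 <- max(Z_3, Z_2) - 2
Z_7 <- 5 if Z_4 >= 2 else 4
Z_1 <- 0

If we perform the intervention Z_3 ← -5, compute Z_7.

5

The intervention breaks the incoming arrows to Z_3: Z_3 <- min(Z_2, Z_1) + 2 no longer applies, and Z_3 = -5.
Z_2 = 3·Z_1 - 3  [with Z_1=0]  = -3
Z_4 = Z_3^2 + Z_2  [with Z_3=-5, Z_2=-3]  = 22
Z_7 = 5 if Z_4 >= 2 else 4  [with Z_4=22]  = 5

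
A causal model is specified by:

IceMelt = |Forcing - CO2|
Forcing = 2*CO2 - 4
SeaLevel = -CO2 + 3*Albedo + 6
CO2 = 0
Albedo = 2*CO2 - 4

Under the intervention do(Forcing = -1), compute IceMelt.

1

The intervention breaks the incoming arrows to Forcing: Forcing = 2*CO2 - 4 no longer applies, and Forcing = -1.
IceMelt = |Forcing - CO2|  [with Forcing=-1, CO2=0]  = 1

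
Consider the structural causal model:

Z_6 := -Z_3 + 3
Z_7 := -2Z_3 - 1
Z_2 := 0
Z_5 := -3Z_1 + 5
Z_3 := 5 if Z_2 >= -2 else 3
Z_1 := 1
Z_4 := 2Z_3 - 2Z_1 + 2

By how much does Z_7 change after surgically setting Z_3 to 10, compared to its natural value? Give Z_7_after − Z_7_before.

The intervention breaks the incoming arrows to Z_3: Z_3 := 5 if Z_2 >= -2 else 3 no longer applies, and Z_3 = 10.
Z_7 = -2Z_3 - 1  [with Z_3=10]  = -21
Without intervention: Z_3 = 5 if Z_2 >= -2 else 3  [with Z_2=0]  = 5; Z_7 = -2Z_3 - 1  [with Z_3=5]  = -11.
Change = -21 − (-11) = -10.

-10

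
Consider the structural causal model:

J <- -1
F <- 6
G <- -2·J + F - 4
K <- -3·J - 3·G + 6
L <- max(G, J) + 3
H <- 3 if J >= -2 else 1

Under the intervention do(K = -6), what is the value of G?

Under do(K=-6), the mechanism K <- -3·J - 3·G + 6 is discarded; K is fixed at -6.
Since G is not a descendant of the intervened variable, it is unaffected.
G = -2·J + F - 4  [with J=-1, F=6]  = 4

4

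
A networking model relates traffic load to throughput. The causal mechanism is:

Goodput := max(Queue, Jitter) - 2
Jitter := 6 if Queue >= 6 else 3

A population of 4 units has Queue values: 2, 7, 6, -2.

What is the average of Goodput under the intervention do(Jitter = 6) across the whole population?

4.25

Under do(Jitter=6), Jitter's equation is replaced by Jitter=6 for every unit. Per-unit Goodput: 4, 5, 4, 4. Mean = 4.25.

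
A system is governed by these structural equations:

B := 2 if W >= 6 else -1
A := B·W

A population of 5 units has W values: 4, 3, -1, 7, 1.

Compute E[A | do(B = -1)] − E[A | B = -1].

-1.05

The intervention sets B=-1 in all 5 units regardless of W. Recomputing A per unit gives -4, -3, 1, -7, -1; average -2.8.
E[A|B=-1] averages over only the 4 units with B=-1 (W = 4, 3, -1, 1): A = -4, -3, 1, -1, mean -1.75.
Difference = -2.8 − (-1.75) = -1.05.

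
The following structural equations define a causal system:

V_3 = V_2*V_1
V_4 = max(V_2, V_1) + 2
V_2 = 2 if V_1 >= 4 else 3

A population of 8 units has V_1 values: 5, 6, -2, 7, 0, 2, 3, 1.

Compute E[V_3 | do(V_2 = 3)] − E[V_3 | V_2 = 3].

Every unit gets V_2=3 under the intervention. V_3 values become 15, 18, -6, 21, 0, 6, 9, 3; E[V_3|do(V_2=3)] = 8.25.
Observing V_2=3 restricts to units where V_2's equation naturally yields 3: V_1 ∈ {-2, 0, 2, 3, 1}. In that subpopulation V_3 = -6, 0, 6, 9, 3, mean 2.4.
Difference = 8.25 − 2.4 = 5.85.

5.85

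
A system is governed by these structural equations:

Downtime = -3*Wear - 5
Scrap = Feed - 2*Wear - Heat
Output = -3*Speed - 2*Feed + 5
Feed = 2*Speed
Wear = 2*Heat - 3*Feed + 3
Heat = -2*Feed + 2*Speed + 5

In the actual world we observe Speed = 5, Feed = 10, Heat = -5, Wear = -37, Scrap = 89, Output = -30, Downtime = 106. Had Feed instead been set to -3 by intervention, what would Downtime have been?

-167

Under do(Feed=-3), the mechanism Feed = 2*Speed is discarded; Feed is fixed at -3.
Heat = -2*Feed + 2*Speed + 5  [with Feed=-3, Speed=5]  = 21
Wear = 2*Heat - 3*Feed + 3  [with Heat=21, Feed=-3]  = 54
Downtime = -3*Wear - 5  [with Wear=54]  = -167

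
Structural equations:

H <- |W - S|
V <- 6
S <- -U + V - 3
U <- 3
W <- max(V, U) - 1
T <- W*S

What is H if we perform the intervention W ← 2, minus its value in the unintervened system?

-3

do(W=2) replaces the equation W <- max(V, U) - 1 with the constant W = 2.
S = -U + V - 3  [with U=3, V=6]  = 0
H = |W - S|  [with W=2, S=0]  = 2
Without intervention: W = max(V, U) - 1  [with V=6, U=3]  = 5; S = -U + V - 3  [with U=3, V=6]  = 0; H = |W - S|  [with W=5, S=0]  = 5.
Change = 2 − 5 = -3.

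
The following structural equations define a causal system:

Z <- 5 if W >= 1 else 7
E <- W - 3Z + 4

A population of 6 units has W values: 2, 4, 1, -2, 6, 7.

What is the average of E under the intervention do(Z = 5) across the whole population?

Under do(Z=5), Z's equation is replaced by Z=5 for every unit. Per-unit E: -9, -7, -10, -13, -5, -4. Mean = -8.

-8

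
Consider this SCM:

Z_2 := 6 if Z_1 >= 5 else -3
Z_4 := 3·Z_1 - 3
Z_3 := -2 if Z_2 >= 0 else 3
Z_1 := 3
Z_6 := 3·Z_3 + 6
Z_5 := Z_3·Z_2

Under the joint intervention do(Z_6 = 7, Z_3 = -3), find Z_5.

9

Under do(Z_6 = 7, Z_3 = -3), each intervened variable's structural equation is replaced by its fixed value.
Z_2 = 6 if Z_1 >= 5 else -3  [with Z_1=3]  = -3
Z_5 = Z_3·Z_2  [with Z_3=-3, Z_2=-3]  = 9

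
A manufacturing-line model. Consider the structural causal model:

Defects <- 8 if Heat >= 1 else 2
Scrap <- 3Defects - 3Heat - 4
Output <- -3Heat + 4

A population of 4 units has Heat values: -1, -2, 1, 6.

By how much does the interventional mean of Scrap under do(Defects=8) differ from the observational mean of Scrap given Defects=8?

The intervention sets Defects=8 in all 4 units regardless of Heat. Recomputing Scrap per unit gives 23, 26, 17, 2; average 17.
Conditioning on Defects=8 selects the 2 unit(s) with Heat ∈ {1, 6}. Their Scrap values: 17, 2. Mean = 9.5.
Difference = 17 − 9.5 = 7.5.

7.5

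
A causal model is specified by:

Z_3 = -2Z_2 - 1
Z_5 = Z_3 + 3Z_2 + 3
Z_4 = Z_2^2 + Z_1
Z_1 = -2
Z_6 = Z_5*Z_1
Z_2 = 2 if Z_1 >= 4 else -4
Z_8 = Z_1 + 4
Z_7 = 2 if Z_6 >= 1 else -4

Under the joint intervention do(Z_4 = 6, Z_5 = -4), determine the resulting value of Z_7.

2

Under do(Z_4 = 6, Z_5 = -4), each intervened variable's structural equation is replaced by its fixed value.
Z_6 = Z_5*Z_1  [with Z_5=-4, Z_1=-2]  = 8
Z_7 = 2 if Z_6 >= 1 else -4  [with Z_6=8]  = 2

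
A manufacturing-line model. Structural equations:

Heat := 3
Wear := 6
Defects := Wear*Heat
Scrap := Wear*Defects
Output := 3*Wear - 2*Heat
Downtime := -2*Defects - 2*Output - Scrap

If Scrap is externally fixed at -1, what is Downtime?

-59

Under do(Scrap=-1), the mechanism Scrap := Wear*Defects is discarded; Scrap is fixed at -1.
Defects = Wear*Heat  [with Wear=6, Heat=3]  = 18
Output = 3*Wear - 2*Heat  [with Wear=6, Heat=3]  = 12
Downtime = -2*Defects - 2*Output - Scrap  [with Defects=18, Output=12, Scrap=-1]  = -59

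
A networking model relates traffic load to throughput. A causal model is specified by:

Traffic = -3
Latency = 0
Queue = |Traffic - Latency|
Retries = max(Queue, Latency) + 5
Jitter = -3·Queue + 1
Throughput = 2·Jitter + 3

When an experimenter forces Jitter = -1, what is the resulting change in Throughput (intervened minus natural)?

14

The intervention breaks the incoming arrows to Jitter: Jitter = -3·Queue + 1 no longer applies, and Jitter = -1.
Throughput = 2·Jitter + 3  [with Jitter=-1]  = 1
Without intervention: Queue = |Traffic - Latency|  [with Traffic=-3, Latency=0]  = 3; Jitter = -3·Queue + 1  [with Queue=3]  = -8; Throughput = 2·Jitter + 3  [with Jitter=-8]  = -13.
Change = 1 − (-13) = 14.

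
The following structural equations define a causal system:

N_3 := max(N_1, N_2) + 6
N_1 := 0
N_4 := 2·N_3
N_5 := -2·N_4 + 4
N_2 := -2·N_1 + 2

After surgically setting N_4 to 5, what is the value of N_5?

Intervening sets N_4 = 5 and removes its equation (N_4 := 2·N_3).
N_5 = -2·N_4 + 4  [with N_4=5]  = -6

-6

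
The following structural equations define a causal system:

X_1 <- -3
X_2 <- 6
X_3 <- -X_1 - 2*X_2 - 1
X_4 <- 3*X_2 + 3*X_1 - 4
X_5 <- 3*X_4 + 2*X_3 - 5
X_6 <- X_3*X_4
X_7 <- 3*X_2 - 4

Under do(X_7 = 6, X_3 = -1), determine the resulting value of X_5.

Under do(X_7 = 6, X_3 = -1), each intervened variable's structural equation is replaced by its fixed value.
X_4 = 3*X_2 + 3*X_1 - 4  [with X_2=6, X_1=-3]  = 5
X_5 = 3*X_4 + 2*X_3 - 5  [with X_4=5, X_3=-1]  = 8

8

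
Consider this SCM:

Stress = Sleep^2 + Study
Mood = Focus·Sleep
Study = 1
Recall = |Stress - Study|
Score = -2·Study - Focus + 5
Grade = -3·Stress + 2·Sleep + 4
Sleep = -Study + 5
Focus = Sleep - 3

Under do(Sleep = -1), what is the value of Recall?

Under do(Sleep=-1), the mechanism Sleep = -Study + 5 is discarded; Sleep is fixed at -1.
Stress = Sleep^2 + Study  [with Sleep=-1, Study=1]  = 2
Recall = |Stress - Study|  [with Stress=2, Study=1]  = 1

1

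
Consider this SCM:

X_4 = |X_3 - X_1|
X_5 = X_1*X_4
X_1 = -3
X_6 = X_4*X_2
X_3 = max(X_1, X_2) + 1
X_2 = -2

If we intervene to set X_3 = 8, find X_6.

-22

The intervention breaks the incoming arrows to X_3: X_3 = max(X_1, X_2) + 1 no longer applies, and X_3 = 8.
X_4 = |X_3 - X_1|  [with X_3=8, X_1=-3]  = 11
X_6 = X_4*X_2  [with X_4=11, X_2=-2]  = -22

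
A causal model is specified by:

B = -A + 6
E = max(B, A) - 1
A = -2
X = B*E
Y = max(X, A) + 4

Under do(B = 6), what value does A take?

Under do(B=6), the mechanism B = -A + 6 is discarded; B is fixed at 6.
A is not downstream of the intervention, so its value is determined by the original equations.

-2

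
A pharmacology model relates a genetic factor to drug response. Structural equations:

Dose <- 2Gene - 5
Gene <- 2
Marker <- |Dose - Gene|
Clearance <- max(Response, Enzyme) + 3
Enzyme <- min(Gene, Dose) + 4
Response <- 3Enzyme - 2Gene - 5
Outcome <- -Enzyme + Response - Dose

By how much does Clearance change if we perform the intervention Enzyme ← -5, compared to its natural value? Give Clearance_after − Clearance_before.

-8

The intervention breaks the incoming arrows to Enzyme: Enzyme <- min(Gene, Dose) + 4 no longer applies, and Enzyme = -5.
Response = 3Enzyme - 2Gene - 5  [with Enzyme=-5, Gene=2]  = -24
Clearance = max(Response, Enzyme) + 3  [with Response=-24, Enzyme=-5]  = -2
Without intervention: Dose = 2Gene - 5  [with Gene=2]  = -1; Enzyme = min(Gene, Dose) + 4  [with Gene=2, Dose=-1]  = 3; Response = 3Enzyme - 2Gene - 5  [with Enzyme=3, Gene=2]  = 0; Clearance = max(Response, Enzyme) + 3  [with Response=0, Enzyme=3]  = 6.
Change = -2 − 6 = -8.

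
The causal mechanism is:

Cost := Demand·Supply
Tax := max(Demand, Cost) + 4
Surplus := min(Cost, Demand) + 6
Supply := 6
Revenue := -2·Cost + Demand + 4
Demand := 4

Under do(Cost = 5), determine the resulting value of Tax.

do(Cost=5) replaces the equation Cost := Demand·Supply with the constant Cost = 5.
Tax = max(Demand, Cost) + 4  [with Demand=4, Cost=5]  = 9

9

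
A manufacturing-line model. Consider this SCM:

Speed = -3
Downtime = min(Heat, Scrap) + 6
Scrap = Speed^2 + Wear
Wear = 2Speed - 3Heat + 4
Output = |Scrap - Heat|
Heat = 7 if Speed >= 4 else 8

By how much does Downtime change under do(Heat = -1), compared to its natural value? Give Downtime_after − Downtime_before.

16

Under do(Heat=-1), the mechanism Heat = 7 if Speed >= 4 else 8 is discarded; Heat is fixed at -1.
Wear = 2Speed - 3Heat + 4  [with Speed=-3, Heat=-1]  = 1
Scrap = Speed^2 + Wear  [with Speed=-3, Wear=1]  = 10
Downtime = min(Heat, Scrap) + 6  [with Heat=-1, Scrap=10]  = 5
Without intervention: Heat = 7 if Speed >= 4 else 8  [with Speed=-3]  = 8; Wear = 2Speed - 3Heat + 4  [with Speed=-3, Heat=8]  = -26; Scrap = Speed^2 + Wear  [with Speed=-3, Wear=-26]  = -17; Downtime = min(Heat, Scrap) + 6  [with Heat=8, Scrap=-17]  = -11.
Change = 5 − (-11) = 16.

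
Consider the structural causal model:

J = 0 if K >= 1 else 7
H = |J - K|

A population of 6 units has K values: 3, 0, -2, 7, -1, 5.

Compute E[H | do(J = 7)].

do(J=7) breaks J's dependence on K. With J=7 fixed, H across the units is 4, 7, 9, 0, 8, 2, mean 5.

5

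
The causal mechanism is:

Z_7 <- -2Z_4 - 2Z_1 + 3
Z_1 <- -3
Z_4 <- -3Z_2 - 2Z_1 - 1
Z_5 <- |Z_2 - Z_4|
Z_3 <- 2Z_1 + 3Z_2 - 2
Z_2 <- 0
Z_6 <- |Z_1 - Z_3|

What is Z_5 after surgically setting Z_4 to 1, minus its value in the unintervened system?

Intervening sets Z_4 = 1 and removes its equation (Z_4 <- -3Z_2 - 2Z_1 - 1).
Z_5 = |Z_2 - Z_4|  [with Z_2=0, Z_4=1]  = 1
Without intervention: Z_4 = -3Z_2 - 2Z_1 - 1  [with Z_2=0, Z_1=-3]  = 5; Z_5 = |Z_2 - Z_4|  [with Z_2=0, Z_4=5]  = 5.
Change = 1 − 5 = -4.

-4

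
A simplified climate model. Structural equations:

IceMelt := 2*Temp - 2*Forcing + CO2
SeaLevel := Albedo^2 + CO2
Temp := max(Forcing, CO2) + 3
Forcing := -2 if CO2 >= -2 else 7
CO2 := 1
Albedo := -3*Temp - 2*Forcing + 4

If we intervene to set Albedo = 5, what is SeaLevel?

The intervention breaks the incoming arrows to Albedo: Albedo := -3*Temp - 2*Forcing + 4 no longer applies, and Albedo = 5.
SeaLevel = Albedo^2 + CO2  [with Albedo=5, CO2=1]  = 26

26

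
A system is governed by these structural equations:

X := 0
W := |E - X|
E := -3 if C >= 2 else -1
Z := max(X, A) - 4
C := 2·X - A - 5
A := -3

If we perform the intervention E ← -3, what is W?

Intervening sets E = -3 and removes its equation (E := -3 if C >= 2 else -1).
W = |E - X|  [with E=-3, X=0]  = 3

3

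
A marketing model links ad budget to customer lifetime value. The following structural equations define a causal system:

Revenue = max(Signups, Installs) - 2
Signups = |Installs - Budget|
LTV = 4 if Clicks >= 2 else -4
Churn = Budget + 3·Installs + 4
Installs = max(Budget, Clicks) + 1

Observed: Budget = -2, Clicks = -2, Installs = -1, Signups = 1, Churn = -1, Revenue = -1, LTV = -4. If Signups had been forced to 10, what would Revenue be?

8

Under do(Signups=10), the mechanism Signups = |Installs - Budget| is discarded; Signups is fixed at 10.
Installs = max(Budget, Clicks) + 1  [with Budget=-2, Clicks=-2]  = -1
Revenue = max(Signups, Installs) - 2  [with Signups=10, Installs=-1]  = 8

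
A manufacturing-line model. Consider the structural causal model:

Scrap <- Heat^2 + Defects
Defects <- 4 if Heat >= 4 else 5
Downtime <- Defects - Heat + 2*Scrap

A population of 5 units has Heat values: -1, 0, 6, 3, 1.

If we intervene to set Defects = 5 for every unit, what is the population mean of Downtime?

32

Every unit gets Defects=5 under the intervention. Downtime values become 18, 15, 81, 30, 16; E[Downtime|do(Defects=5)] = 32.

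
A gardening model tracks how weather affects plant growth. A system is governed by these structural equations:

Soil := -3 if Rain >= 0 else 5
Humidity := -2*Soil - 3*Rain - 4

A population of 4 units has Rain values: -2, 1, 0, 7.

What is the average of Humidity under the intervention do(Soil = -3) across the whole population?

The intervention sets Soil=-3 in all 4 units regardless of Rain. Recomputing Humidity per unit gives 8, -1, 2, -19; average -2.5.

-2.5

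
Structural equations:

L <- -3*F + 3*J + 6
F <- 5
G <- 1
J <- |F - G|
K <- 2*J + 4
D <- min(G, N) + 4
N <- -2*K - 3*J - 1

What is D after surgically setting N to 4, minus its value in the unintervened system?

38

Under do(N=4), the mechanism N <- -2*K - 3*J - 1 is discarded; N is fixed at 4.
D = min(G, N) + 4  [with G=1, N=4]  = 5
Without intervention: J = |F - G|  [with F=5, G=1]  = 4; K = 2*J + 4  [with J=4]  = 12; N = -2*K - 3*J - 1  [with K=12, J=4]  = -37; D = min(G, N) + 4  [with G=1, N=-37]  = -33.
Change = 5 − (-33) = 38.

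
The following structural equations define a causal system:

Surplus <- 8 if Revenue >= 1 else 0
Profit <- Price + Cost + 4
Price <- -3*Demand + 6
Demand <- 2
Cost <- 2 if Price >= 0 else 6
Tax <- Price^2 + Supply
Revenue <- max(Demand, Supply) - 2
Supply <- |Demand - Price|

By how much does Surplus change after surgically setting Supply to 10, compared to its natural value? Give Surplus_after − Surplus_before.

The intervention breaks the incoming arrows to Supply: Supply <- |Demand - Price| no longer applies, and Supply = 10.
Revenue = max(Demand, Supply) - 2  [with Demand=2, Supply=10]  = 8
Surplus = 8 if Revenue >= 1 else 0  [with Revenue=8]  = 8
Without intervention: Price = -3*Demand + 6  [with Demand=2]  = 0; Supply = |Demand - Price|  [with Demand=2, Price=0]  = 2; Revenue = max(Demand, Supply) - 2  [with Demand=2, Supply=2]  = 0; Surplus = 8 if Revenue >= 1 else 0  [with Revenue=0]  = 0.
Change = 8 − 0 = 8.

8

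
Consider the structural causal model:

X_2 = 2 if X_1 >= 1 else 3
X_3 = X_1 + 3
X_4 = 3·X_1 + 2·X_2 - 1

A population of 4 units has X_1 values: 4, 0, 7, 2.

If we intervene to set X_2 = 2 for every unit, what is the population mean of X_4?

12.75

do(X_2=2) breaks X_2's dependence on X_1. With X_2=2 fixed, X_4 across the units is 15, 3, 24, 9, mean 12.75.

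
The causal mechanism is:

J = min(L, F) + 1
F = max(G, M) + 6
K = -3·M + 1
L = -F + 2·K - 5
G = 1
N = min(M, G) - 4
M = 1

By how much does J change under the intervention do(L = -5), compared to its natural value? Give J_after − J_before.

11

Intervening sets L = -5 and removes its equation (L = -F + 2·K - 5).
F = max(G, M) + 6  [with G=1, M=1]  = 7
J = min(L, F) + 1  [with L=-5, F=7]  = -4
Without intervention: F = max(G, M) + 6  [with G=1, M=1]  = 7; K = -3·M + 1  [with M=1]  = -2; L = -F + 2·K - 5  [with F=7, K=-2]  = -16; J = min(L, F) + 1  [with L=-16, F=7]  = -15.
Change = -4 − (-15) = 11.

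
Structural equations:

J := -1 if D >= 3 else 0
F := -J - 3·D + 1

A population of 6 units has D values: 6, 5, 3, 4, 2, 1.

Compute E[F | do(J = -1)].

do(J=-1) breaks J's dependence on D. With J=-1 fixed, F across the units is -16, -13, -7, -10, -4, -1, mean -8.5.

-8.5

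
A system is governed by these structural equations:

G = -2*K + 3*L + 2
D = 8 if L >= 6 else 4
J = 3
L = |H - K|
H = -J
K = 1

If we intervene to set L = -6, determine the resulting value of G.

Under do(L=-6), the mechanism L = |H - K| is discarded; L is fixed at -6.
G = -2*K + 3*L + 2  [with K=1, L=-6]  = -18

-18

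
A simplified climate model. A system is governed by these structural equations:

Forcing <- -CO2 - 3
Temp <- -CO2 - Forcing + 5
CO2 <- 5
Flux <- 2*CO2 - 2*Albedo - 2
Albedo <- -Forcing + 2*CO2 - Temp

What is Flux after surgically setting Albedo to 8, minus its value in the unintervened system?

4

Intervening sets Albedo = 8 and removes its equation (Albedo <- -Forcing + 2*CO2 - Temp).
Flux = 2*CO2 - 2*Albedo - 2  [with CO2=5, Albedo=8]  = -8
Without intervention: Forcing = -CO2 - 3  [with CO2=5]  = -8; Temp = -CO2 - Forcing + 5  [with CO2=5, Forcing=-8]  = 8; Albedo = -Forcing + 2*CO2 - Temp  [with Forcing=-8, CO2=5, Temp=8]  = 10; Flux = 2*CO2 - 2*Albedo - 2  [with CO2=5, Albedo=10]  = -12.
Change = -8 − (-12) = 4.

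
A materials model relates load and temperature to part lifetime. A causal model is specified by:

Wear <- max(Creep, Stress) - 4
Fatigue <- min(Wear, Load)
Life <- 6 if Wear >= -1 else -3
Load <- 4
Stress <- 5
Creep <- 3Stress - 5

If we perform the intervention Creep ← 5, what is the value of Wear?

The intervention breaks the incoming arrows to Creep: Creep <- 3Stress - 5 no longer applies, and Creep = 5.
Wear = max(Creep, Stress) - 4  [with Creep=5, Stress=5]  = 1

1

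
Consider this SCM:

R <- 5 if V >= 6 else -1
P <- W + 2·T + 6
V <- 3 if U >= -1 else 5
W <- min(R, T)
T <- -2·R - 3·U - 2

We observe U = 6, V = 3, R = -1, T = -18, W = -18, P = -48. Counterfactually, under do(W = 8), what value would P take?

-22

The intervention breaks the incoming arrows to W: W <- min(R, T) no longer applies, and W = 8.
V = 3 if U >= -1 else 5  [with U=6]  = 3
R = 5 if V >= 6 else -1  [with V=3]  = -1
T = -2·R - 3·U - 2  [with R=-1, U=6]  = -18
P = W + 2·T + 6  [with W=8, T=-18]  = -22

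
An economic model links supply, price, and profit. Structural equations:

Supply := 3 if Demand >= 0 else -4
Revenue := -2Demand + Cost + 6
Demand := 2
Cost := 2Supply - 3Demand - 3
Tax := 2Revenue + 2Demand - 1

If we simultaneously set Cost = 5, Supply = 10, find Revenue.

7

The joint intervention fixes Cost = 5, Supply = 10, removing each variable's own equation.
Revenue = -2Demand + Cost + 6  [with Demand=2, Cost=5]  = 7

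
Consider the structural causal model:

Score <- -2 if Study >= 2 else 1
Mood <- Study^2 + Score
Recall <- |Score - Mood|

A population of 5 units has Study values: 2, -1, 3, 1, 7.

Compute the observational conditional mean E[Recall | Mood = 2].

Observing Mood=2 restricts to units where Mood's equation naturally yields 2: Study ∈ {2, -1, 1}. In that subpopulation Recall = 4, 1, 1, mean 2.

2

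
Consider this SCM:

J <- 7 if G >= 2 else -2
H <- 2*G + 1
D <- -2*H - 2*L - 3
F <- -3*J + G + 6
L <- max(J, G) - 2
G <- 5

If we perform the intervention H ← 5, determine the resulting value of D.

do(H=5) replaces the equation H <- 2*G + 1 with the constant H = 5.
J = 7 if G >= 2 else -2  [with G=5]  = 7
L = max(J, G) - 2  [with J=7, G=5]  = 5
D = -2*H - 2*L - 3  [with H=5, L=5]  = -23

-23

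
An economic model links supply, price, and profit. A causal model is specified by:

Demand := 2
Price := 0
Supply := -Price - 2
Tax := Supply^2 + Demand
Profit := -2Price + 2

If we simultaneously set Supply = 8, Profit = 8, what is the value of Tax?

The joint intervention fixes Supply = 8, Profit = 8, removing each variable's own equation.
Tax = Supply^2 + Demand  [with Supply=8, Demand=2]  = 66

66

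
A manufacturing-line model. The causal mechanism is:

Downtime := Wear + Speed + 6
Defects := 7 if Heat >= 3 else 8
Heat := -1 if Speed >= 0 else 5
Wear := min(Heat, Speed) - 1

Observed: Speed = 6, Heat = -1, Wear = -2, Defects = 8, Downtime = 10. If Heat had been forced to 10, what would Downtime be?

17

do(Heat=10) replaces the equation Heat := -1 if Speed >= 0 else 5 with the constant Heat = 10.
Wear = min(Heat, Speed) - 1  [with Heat=10, Speed=6]  = 5
Downtime = Wear + Speed + 6  [with Wear=5, Speed=6]  = 17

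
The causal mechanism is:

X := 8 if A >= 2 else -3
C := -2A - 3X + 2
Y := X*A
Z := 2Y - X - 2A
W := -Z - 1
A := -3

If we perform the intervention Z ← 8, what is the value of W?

The intervention breaks the incoming arrows to Z: Z := 2Y - X - 2A no longer applies, and Z = 8.
W = -Z - 1  [with Z=8]  = -9

-9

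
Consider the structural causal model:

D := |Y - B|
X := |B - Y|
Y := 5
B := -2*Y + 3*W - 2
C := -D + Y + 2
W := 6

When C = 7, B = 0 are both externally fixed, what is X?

5

The joint intervention fixes C = 7, B = 0, removing each variable's own equation.
X = |B - Y|  [with B=0, Y=5]  = 5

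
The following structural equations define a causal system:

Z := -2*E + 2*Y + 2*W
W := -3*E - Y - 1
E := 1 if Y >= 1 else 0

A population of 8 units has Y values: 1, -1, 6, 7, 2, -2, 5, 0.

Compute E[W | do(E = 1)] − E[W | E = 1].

Every unit gets E=1 under the intervention. W values become -5, -3, -10, -11, -6, -2, -9, -4; E[W|do(E=1)] = -6.25.
E[W|E=1] averages over only the 5 units with E=1 (Y = 1, 6, 7, 2, 5): W = -5, -10, -11, -6, -9, mean -8.2.
Difference = -6.25 − (-8.2) = 1.95.

1.95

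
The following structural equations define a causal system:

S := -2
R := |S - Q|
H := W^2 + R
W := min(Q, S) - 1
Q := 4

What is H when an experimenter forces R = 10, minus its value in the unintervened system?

Intervening sets R = 10 and removes its equation (R := |S - Q|).
W = min(Q, S) - 1  [with Q=4, S=-2]  = -3
H = W^2 + R  [with W=-3, R=10]  = 19
Without intervention: W = min(Q, S) - 1  [with Q=4, S=-2]  = -3; R = |S - Q|  [with S=-2, Q=4]  = 6; H = W^2 + R  [with W=-3, R=6]  = 15.
Change = 19 − 15 = 4.

4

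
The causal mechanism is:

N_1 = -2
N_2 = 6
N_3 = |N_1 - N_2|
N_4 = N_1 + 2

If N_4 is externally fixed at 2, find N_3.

8

Under do(N_4=2), the mechanism N_4 = N_1 + 2 is discarded; N_4 is fixed at 2.
Since N_3 is not a descendant of the intervened variable, it is unaffected.
N_3 = |N_1 - N_2|  [with N_1=-2, N_2=6]  = 8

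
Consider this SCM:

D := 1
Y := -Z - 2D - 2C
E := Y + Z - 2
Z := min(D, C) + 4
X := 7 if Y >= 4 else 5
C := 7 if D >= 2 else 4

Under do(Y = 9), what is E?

Intervening sets Y = 9 and removes its equation (Y := -Z - 2D - 2C).
C = 7 if D >= 2 else 4  [with D=1]  = 4
Z = min(D, C) + 4  [with D=1, C=4]  = 5
E = Y + Z - 2  [with Y=9, Z=5]  = 12

12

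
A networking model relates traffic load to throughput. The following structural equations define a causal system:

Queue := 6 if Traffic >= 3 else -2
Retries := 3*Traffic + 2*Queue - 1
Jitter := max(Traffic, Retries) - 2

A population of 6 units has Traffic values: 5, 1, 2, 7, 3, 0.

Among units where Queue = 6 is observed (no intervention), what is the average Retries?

26

Conditioning on Queue=6 selects the 3 unit(s) with Traffic ∈ {5, 7, 3}. Their Retries values: 26, 32, 20. Mean = 26.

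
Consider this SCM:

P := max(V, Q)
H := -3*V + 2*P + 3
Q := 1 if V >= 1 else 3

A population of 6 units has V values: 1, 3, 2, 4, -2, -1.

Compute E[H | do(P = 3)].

The intervention sets P=3 in all 6 units regardless of V. Recomputing H per unit gives 6, 0, 3, -3, 15, 12; average 5.5.

5.5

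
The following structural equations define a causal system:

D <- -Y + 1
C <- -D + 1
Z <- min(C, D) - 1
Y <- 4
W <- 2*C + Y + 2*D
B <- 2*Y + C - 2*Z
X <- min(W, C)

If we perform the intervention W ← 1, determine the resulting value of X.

1

Under do(W=1), the mechanism W <- 2*C + Y + 2*D is discarded; W is fixed at 1.
D = -Y + 1  [with Y=4]  = -3
C = -D + 1  [with D=-3]  = 4
X = min(W, C)  [with W=1, C=4]  = 1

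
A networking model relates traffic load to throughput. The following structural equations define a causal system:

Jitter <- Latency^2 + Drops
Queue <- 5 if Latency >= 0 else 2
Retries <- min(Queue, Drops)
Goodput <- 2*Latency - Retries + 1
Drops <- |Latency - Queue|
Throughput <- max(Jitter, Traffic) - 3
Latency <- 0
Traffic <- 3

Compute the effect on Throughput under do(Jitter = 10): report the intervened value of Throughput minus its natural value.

5

Intervening sets Jitter = 10 and removes its equation (Jitter <- Latency^2 + Drops).
Throughput = max(Jitter, Traffic) - 3  [with Jitter=10, Traffic=3]  = 7
Without intervention: Queue = 5 if Latency >= 0 else 2  [with Latency=0]  = 5; Drops = |Latency - Queue|  [with Latency=0, Queue=5]  = 5; Jitter = Latency^2 + Drops  [with Latency=0, Drops=5]  = 5; Throughput = max(Jitter, Traffic) - 3  [with Jitter=5, Traffic=3]  = 2.
Change = 7 − 2 = 5.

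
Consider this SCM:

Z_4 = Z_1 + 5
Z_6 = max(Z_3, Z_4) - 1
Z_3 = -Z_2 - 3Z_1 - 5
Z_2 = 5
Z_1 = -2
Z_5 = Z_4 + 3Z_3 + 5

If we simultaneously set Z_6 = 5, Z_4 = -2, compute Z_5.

-9

Setting Z_6 = 5, Z_4 = -2 by intervention discards those variables' equations.
Z_3 = -Z_2 - 3Z_1 - 5  [with Z_2=5, Z_1=-2]  = -4
Z_5 = Z_4 + 3Z_3 + 5  [with Z_4=-2, Z_3=-4]  = -9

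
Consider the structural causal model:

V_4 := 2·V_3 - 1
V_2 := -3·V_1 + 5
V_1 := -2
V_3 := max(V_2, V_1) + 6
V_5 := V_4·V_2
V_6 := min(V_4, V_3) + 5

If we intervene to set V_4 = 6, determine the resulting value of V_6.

11

Under do(V_4=6), the mechanism V_4 := 2·V_3 - 1 is discarded; V_4 is fixed at 6.
V_2 = -3·V_1 + 5  [with V_1=-2]  = 11
V_3 = max(V_2, V_1) + 6  [with V_2=11, V_1=-2]  = 17
V_6 = min(V_4, V_3) + 5  [with V_4=6, V_3=17]  = 11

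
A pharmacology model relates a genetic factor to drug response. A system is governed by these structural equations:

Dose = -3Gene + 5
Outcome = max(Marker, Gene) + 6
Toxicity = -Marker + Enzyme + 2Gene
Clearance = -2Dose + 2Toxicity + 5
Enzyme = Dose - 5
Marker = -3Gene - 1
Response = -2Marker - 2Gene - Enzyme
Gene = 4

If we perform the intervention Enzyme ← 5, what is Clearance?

The intervention breaks the incoming arrows to Enzyme: Enzyme = Dose - 5 no longer applies, and Enzyme = 5.
Dose = -3Gene + 5  [with Gene=4]  = -7
Marker = -3Gene - 1  [with Gene=4]  = -13
Toxicity = -Marker + Enzyme + 2Gene  [with Marker=-13, Enzyme=5, Gene=4]  = 26
Clearance = -2Dose + 2Toxicity + 5  [with Dose=-7, Toxicity=26]  = 71

71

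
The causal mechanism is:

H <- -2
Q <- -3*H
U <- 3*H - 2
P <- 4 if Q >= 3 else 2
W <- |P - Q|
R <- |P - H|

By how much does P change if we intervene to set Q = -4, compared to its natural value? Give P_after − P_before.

Under do(Q=-4), the mechanism Q <- -3*H is discarded; Q is fixed at -4.
P = 4 if Q >= 3 else 2  [with Q=-4]  = 2
Without intervention: Q = -3*H  [with H=-2]  = 6; P = 4 if Q >= 3 else 2  [with Q=6]  = 4.
Change = 2 − 4 = -2.

-2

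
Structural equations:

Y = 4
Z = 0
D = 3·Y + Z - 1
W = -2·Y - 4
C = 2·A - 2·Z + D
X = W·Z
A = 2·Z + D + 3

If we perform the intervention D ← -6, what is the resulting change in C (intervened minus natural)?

Under do(D=-6), the mechanism D = 3·Y + Z - 1 is discarded; D is fixed at -6.
A = 2·Z + D + 3  [with Z=0, D=-6]  = -3
C = 2·A - 2·Z + D  [with A=-3, Z=0, D=-6]  = -12
Without intervention: D = 3·Y + Z - 1  [with Y=4, Z=0]  = 11; A = 2·Z + D + 3  [with Z=0, D=11]  = 14; C = 2·A - 2·Z + D  [with A=14, Z=0, D=11]  = 39.
Change = -12 − 39 = -51.

-51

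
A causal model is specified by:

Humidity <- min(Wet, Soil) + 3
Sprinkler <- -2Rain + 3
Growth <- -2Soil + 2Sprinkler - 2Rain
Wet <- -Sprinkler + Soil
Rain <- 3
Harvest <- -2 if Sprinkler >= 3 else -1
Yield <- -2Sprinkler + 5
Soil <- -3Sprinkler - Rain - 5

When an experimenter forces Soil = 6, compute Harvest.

The intervention breaks the incoming arrows to Soil: Soil <- -3Sprinkler - Rain - 5 no longer applies, and Soil = 6.
Since Harvest is not a descendant of the intervened variable, it is unaffected.
Sprinkler = -2Rain + 3  [with Rain=3]  = -3
Harvest = -2 if Sprinkler >= 3 else -1  [with Sprinkler=-3]  = -1

-1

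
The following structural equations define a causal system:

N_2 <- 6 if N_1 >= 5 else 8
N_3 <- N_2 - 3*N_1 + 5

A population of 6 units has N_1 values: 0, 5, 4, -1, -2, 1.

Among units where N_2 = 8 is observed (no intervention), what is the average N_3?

11.8

E[N_3|N_2=8] averages over only the 5 units with N_2=8 (N_1 = 0, 4, -1, -2, 1): N_3 = 13, 1, 16, 19, 10, mean 11.8.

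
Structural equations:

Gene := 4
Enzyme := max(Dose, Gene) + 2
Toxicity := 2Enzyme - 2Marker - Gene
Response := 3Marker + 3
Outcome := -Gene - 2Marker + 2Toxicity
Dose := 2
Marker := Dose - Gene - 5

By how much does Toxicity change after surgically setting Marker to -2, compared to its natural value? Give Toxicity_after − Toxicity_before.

-10

Under do(Marker=-2), the mechanism Marker := Dose - Gene - 5 is discarded; Marker is fixed at -2.
Enzyme = max(Dose, Gene) + 2  [with Dose=2, Gene=4]  = 6
Toxicity = 2Enzyme - 2Marker - Gene  [with Enzyme=6, Marker=-2, Gene=4]  = 12
Without intervention: Enzyme = max(Dose, Gene) + 2  [with Dose=2, Gene=4]  = 6; Marker = Dose - Gene - 5  [with Dose=2, Gene=4]  = -7; Toxicity = 2Enzyme - 2Marker - Gene  [with Enzyme=6, Marker=-7, Gene=4]  = 22.
Change = 12 − 22 = -10.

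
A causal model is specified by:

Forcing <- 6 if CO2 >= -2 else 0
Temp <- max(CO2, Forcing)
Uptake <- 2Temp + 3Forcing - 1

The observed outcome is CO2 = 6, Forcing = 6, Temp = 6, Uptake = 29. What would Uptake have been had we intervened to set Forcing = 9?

Under do(Forcing=9), the mechanism Forcing <- 6 if CO2 >= -2 else 0 is discarded; Forcing is fixed at 9.
Temp = max(CO2, Forcing)  [with CO2=6, Forcing=9]  = 9
Uptake = 2Temp + 3Forcing - 1  [with Temp=9, Forcing=9]  = 44

44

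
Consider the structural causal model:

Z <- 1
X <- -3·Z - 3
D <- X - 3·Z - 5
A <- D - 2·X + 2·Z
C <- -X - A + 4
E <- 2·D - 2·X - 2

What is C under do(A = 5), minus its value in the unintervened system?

Intervening sets A = 5 and removes its equation (A <- D - 2·X + 2·Z).
X = -3·Z - 3  [with Z=1]  = -6
C = -X - A + 4  [with X=-6, A=5]  = 5
Without intervention: X = -3·Z - 3  [with Z=1]  = -6; D = X - 3·Z - 5  [with X=-6, Z=1]  = -14; A = D - 2·X + 2·Z  [with D=-14, X=-6, Z=1]  = 0; C = -X - A + 4  [with X=-6, A=0]  = 10.
Change = 5 − 10 = -5.

-5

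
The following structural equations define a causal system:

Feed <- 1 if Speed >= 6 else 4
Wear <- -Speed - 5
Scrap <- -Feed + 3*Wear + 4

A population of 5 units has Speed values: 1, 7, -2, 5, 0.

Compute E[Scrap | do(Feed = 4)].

do(Feed=4) breaks Feed's dependence on Speed. With Feed=4 fixed, Scrap across the units is -18, -36, -9, -30, -15, mean -21.6.

-21.6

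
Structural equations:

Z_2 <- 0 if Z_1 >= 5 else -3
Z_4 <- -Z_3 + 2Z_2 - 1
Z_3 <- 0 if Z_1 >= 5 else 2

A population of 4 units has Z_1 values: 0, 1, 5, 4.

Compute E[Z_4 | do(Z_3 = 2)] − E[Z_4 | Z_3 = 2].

1.5

The intervention sets Z_3=2 in all 4 units regardless of Z_1. Recomputing Z_4 per unit gives -9, -9, -3, -9; average -7.5.
Observing Z_3=2 restricts to units where Z_3's equation naturally yields 2: Z_1 ∈ {0, 1, 4}. In that subpopulation Z_4 = -9, -9, -9, mean -9.
Difference = -7.5 − (-9) = 1.5.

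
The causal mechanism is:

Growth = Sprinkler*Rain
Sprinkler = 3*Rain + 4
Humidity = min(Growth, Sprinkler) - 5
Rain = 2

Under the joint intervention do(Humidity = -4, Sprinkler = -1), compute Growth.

-2

Setting Humidity = -4, Sprinkler = -1 by intervention discards those variables' equations.
Growth = Sprinkler*Rain  [with Sprinkler=-1, Rain=2]  = -2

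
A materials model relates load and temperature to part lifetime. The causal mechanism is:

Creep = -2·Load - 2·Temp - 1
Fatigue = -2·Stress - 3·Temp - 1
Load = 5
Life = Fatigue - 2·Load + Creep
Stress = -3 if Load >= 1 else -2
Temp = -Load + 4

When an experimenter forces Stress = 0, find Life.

-17

Under do(Stress=0), the mechanism Stress = -3 if Load >= 1 else -2 is discarded; Stress is fixed at 0.
Temp = -Load + 4  [with Load=5]  = -1
Creep = -2·Load - 2·Temp - 1  [with Load=5, Temp=-1]  = -9
Fatigue = -2·Stress - 3·Temp - 1  [with Stress=0, Temp=-1]  = 2
Life = Fatigue - 2·Load + Creep  [with Fatigue=2, Load=5, Creep=-9]  = -17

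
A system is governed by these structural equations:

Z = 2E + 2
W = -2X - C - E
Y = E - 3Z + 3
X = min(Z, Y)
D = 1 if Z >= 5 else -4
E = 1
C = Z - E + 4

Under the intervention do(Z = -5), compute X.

-5

Under do(Z=-5), the mechanism Z = 2E + 2 is discarded; Z is fixed at -5.
Y = E - 3Z + 3  [with E=1, Z=-5]  = 19
X = min(Z, Y)  [with Z=-5, Y=19]  = -5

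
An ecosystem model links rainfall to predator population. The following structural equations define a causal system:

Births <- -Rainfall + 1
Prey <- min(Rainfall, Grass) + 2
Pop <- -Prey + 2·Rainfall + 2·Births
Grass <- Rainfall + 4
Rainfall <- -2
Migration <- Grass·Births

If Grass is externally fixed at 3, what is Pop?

2

Under do(Grass=3), the mechanism Grass <- Rainfall + 4 is discarded; Grass is fixed at 3.
Prey = min(Rainfall, Grass) + 2  [with Rainfall=-2, Grass=3]  = 0
Births = -Rainfall + 1  [with Rainfall=-2]  = 3
Pop = -Prey + 2·Rainfall + 2·Births  [with Prey=0, Rainfall=-2, Births=3]  = 2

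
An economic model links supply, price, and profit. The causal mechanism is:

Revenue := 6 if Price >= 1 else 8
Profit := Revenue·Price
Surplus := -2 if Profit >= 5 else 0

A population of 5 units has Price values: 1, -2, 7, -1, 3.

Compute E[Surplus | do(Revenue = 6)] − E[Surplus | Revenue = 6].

0.8

Every unit gets Revenue=6 under the intervention. Surplus values become -2, 0, -2, 0, -2; E[Surplus|do(Revenue=6)] = -1.2.
E[Surplus|Revenue=6] averages over only the 3 units with Revenue=6 (Price = 1, 7, 3): Surplus = -2, -2, -2, mean -2.
Difference = -1.2 − (-2) = 0.8.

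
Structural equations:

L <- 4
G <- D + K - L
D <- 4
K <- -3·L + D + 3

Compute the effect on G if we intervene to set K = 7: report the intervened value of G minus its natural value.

The intervention breaks the incoming arrows to K: K <- -3·L + D + 3 no longer applies, and K = 7.
G = D + K - L  [with D=4, K=7, L=4]  = 7
Without intervention: K = -3·L + D + 3  [with L=4, D=4]  = -5; G = D + K - L  [with D=4, K=-5, L=4]  = -5.
Change = 7 − (-5) = 12.

12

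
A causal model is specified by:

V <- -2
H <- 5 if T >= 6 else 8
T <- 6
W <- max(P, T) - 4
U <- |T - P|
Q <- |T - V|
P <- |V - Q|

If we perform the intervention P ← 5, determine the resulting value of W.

2

The intervention breaks the incoming arrows to P: P <- |V - Q| no longer applies, and P = 5.
W = max(P, T) - 4  [with P=5, T=6]  = 2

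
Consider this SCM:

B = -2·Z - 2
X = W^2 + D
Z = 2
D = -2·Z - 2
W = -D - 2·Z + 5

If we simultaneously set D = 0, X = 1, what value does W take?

1

Under do(D = 0, X = 1), each intervened variable's structural equation is replaced by its fixed value.
W = -D - 2·Z + 5  [with D=0, Z=2]  = 1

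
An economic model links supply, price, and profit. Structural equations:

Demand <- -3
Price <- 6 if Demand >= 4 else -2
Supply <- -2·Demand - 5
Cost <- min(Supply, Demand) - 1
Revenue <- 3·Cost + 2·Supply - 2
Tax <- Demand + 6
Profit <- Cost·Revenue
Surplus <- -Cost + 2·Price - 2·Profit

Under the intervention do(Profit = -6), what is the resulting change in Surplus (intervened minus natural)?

do(Profit=-6) replaces the equation Profit <- Cost·Revenue with the constant Profit = -6.
Price = 6 if Demand >= 4 else -2  [with Demand=-3]  = -2
Supply = -2·Demand - 5  [with Demand=-3]  = 1
Cost = min(Supply, Demand) - 1  [with Supply=1, Demand=-3]  = -4
Surplus = -Cost + 2·Price - 2·Profit  [with Cost=-4, Price=-2, Profit=-6]  = 12
Without intervention: Price = 6 if Demand >= 4 else -2  [with Demand=-3]  = -2; Supply = -2·Demand - 5  [with Demand=-3]  = 1; Cost = min(Supply, Demand) - 1  [with Supply=1, Demand=-3]  = -4; Revenue = 3·Cost + 2·Supply - 2  [with Cost=-4, Supply=1]  = -12; Profit = Cost·Revenue  [with Cost=-4, Revenue=-12]  = 48; Surplus = -Cost + 2·Price - 2·Profit  [with Cost=-4, Price=-2, Profit=48]  = -96.
Change = 12 − (-96) = 108.

108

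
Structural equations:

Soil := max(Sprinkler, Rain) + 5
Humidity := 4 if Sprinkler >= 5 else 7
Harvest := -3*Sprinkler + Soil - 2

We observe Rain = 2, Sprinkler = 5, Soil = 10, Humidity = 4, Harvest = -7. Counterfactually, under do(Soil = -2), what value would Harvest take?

-19

do(Soil=-2) replaces the equation Soil := max(Sprinkler, Rain) + 5 with the constant Soil = -2.
Harvest = -3*Sprinkler + Soil - 2  [with Sprinkler=5, Soil=-2]  = -19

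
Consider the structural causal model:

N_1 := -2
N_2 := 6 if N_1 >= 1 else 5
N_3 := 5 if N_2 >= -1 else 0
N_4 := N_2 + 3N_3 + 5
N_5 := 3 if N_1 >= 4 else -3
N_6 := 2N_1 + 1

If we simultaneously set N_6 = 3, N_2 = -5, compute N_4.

0

Under do(N_6 = 3, N_2 = -5), each intervened variable's structural equation is replaced by its fixed value.
N_3 = 5 if N_2 >= -1 else 0  [with N_2=-5]  = 0
N_4 = N_2 + 3N_3 + 5  [with N_2=-5, N_3=0]  = 0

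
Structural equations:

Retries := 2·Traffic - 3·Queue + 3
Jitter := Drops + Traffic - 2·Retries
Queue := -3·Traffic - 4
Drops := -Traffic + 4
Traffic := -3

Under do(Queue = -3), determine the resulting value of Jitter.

-8

do(Queue=-3) replaces the equation Queue := -3·Traffic - 4 with the constant Queue = -3.
Drops = -Traffic + 4  [with Traffic=-3]  = 7
Retries = 2·Traffic - 3·Queue + 3  [with Traffic=-3, Queue=-3]  = 6
Jitter = Drops + Traffic - 2·Retries  [with Drops=7, Traffic=-3, Retries=6]  = -8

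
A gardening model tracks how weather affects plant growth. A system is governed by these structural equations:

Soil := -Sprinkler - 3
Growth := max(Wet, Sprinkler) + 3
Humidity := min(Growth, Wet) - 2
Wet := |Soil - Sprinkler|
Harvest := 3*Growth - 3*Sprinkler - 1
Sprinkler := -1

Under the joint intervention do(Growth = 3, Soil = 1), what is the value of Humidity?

0

The joint intervention fixes Growth = 3, Soil = 1, removing each variable's own equation.
Wet = |Soil - Sprinkler|  [with Soil=1, Sprinkler=-1]  = 2
Humidity = min(Growth, Wet) - 2  [with Growth=3, Wet=2]  = 0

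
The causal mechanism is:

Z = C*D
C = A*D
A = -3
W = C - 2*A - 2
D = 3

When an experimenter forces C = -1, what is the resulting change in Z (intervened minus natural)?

24

The intervention breaks the incoming arrows to C: C = A*D no longer applies, and C = -1.
Z = C*D  [with C=-1, D=3]  = -3
Without intervention: C = A*D  [with A=-3, D=3]  = -9; Z = C*D  [with C=-9, D=3]  = -27.
Change = -3 − (-27) = 24.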